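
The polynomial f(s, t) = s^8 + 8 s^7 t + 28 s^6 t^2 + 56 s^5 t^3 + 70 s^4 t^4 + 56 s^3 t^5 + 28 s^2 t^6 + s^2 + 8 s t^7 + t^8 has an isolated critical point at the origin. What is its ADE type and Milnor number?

The Hessian of f at 0 is [[2, 0], [0, 0]] with rank 1, so corank 1. A Groebner basis of the Jacobian ideal J(f) in C{s,t} is {t^7, s}; counting standard monomials gives mu = 7. Corank 1: A-series; mu = 7 gives A_7.

Type A_7, Milnor number mu = 7.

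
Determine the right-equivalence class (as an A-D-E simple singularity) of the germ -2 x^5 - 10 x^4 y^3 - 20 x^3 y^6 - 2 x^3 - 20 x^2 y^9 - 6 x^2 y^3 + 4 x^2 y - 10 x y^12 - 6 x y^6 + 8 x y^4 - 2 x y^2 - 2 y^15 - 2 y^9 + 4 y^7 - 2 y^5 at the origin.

D_{6}

The Hessian of f at 0 has rank 0. Corank 2; j^3 = -2*x*(x - y)^2 has shape L^2 M (L != M), so D-series; mu = 6 gives D_6.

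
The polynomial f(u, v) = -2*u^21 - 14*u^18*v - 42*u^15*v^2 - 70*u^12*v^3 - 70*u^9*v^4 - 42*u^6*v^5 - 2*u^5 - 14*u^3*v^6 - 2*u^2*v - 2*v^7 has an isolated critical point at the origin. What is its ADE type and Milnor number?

The Hessian of f at 0 is [[0, 0], [0, 0]] with rank 0, so corank 2. A Groebner basis of the Jacobian ideal J(f) in C{u,v} is {u^2/7 + v^6, u^3, u*v}; counting standard monomials gives mu = 8. Corank 2; j^3 = -2*u^2*v has shape L^2 M (L != M), so D-series; mu = 8 gives D_8.

Type D8, Milnor number mu = 8.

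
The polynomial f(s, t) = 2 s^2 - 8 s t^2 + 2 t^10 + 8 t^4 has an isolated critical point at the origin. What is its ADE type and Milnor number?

Type A_{9}, Milnor number mu = 9.

The Hessian of f at 0 is [[4, 0], [0, 0]] with rank 1, so corank 1. A Groebner basis of the Jacobian ideal J(f) in C{s,t} is {s^5, s^4*t, -s/2 + t^2}; counting standard monomials gives mu = 9. Corank 1: A-series; mu = 9 gives A_9.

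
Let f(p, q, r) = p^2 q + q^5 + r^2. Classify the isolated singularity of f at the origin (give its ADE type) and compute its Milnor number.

Type D_6, Milnor number mu = 6.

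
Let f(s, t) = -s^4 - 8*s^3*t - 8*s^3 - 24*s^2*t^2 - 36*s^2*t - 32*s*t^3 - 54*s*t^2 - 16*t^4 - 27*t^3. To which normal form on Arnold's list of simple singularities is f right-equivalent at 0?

The Hessian of f at 0 has rank 0. Corank 2; j^3 = -(2*s + 3*t)^3 is a perfect cube, so E-series; the 4-jet and mu = 6 give E_6.

E6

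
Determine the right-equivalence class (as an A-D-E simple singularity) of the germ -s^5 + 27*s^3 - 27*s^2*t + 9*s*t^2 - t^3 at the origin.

E_8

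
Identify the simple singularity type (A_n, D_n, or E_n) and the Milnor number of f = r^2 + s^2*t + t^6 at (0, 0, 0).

Type D_{7}, Milnor number mu = 7.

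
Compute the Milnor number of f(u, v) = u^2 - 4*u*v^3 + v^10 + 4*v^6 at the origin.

9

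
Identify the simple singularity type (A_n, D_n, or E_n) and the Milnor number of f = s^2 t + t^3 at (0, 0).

The Hessian of f at 0 is [[0, 0], [0, 0]] with rank 0, so corank 2. A Groebner basis of the Jacobian ideal J(f) in C{s,t} is {t^3, s^2 + 3*t^2, s*t}; counting standard monomials gives mu = 4. Corank 2; j^3 = t*(s^2 + t^2) splits into three distinct lines over C (the quadratic factor has nonzero discriminant), so D_4.

Type D4, Milnor number mu = 4.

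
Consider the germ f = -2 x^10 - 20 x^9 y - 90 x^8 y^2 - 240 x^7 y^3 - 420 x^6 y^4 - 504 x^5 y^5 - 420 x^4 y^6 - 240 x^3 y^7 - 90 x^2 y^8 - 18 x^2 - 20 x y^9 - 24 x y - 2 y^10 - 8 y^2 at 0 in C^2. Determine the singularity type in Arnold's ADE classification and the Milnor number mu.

The Hessian of f at 0 has rank 1. Corank 1: A-series; mu = 9 gives A_9.

Type A_{9}, Milnor number mu = 9.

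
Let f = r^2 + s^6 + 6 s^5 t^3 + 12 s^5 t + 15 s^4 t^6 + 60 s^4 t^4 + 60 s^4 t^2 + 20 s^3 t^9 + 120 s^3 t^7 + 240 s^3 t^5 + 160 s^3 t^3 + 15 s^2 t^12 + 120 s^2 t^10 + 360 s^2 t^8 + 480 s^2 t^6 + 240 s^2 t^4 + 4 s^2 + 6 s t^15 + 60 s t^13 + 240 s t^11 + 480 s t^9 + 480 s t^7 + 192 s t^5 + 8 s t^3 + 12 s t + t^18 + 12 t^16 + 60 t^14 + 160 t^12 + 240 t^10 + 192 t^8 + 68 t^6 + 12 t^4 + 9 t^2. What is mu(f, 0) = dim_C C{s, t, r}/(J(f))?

5

The Hessian of f at 0 has rank 2. Corank 1: A-series; mu = 5 gives A_5.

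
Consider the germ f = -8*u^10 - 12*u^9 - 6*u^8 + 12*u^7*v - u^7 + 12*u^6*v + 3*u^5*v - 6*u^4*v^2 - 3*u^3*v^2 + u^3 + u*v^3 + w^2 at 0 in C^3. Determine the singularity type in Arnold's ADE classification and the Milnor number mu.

Type E_{7}, Milnor number mu = 7.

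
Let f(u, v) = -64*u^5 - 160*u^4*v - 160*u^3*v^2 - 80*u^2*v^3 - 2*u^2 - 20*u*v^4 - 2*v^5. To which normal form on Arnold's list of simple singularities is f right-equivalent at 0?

A_{4}

The Hessian of f at 0 has rank 1. Corank 1: A-series; mu = 4 gives A_4.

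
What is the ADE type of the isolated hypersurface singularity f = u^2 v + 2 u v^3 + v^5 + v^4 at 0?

D_{5}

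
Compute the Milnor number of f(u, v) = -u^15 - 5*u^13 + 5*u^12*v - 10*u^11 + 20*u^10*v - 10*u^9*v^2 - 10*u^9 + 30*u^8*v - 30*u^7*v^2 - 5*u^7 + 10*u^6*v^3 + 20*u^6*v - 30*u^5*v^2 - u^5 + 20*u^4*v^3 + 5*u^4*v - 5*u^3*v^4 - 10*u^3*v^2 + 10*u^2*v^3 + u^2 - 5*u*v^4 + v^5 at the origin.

4

The Hessian of f at 0 has rank 1. Corank 1: A-series; mu = 4 gives A_4.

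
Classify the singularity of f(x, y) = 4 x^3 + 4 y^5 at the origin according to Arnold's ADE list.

E_{8}

The Hessian of f at 0 has rank 0. Corank 2; j^3 = 4*x^3 is a perfect cube, so E-series; the 5-jet and mu = 8 give E_8.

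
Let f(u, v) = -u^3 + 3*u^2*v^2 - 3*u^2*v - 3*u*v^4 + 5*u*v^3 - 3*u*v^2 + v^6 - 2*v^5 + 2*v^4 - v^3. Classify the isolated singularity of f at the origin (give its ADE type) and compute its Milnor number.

The Hessian of f at 0 is [[0, 0], [0, 0]] with rank 0, so corank 2. A Groebner basis of the Jacobian ideal J(f) in C{u,v} is {-u^2 - 2*u*v + v^4 - v^3/3 - v^2, u^3 - 4*u^2 - 8*u*v - v^3/3 - 4*v^2, u^2*v + 7*u^2/3 + 14*u*v/3 - 2*v^3/9 + 7*v^2/3, -u^2 + u*v^2 - 2*u*v + 2*v^3/3 - v^2}; counting standard monomials gives mu = 7. Corank 2; j^3 = -(u + v)^3 is a perfect cube, so E-series; the 4-jet and mu = 7 give E_7.

Type E7, Milnor number mu = 7.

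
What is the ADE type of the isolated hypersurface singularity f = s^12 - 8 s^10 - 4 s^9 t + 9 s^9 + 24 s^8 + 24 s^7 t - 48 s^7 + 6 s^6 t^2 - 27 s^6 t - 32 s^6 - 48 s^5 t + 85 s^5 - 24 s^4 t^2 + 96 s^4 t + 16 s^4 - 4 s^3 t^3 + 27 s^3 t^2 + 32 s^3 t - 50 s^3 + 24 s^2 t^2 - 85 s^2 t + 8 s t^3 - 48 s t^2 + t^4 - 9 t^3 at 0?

The Hessian of f at 0 is [[0, 0], [0, 0]] with rank 0, so corank 2. A Groebner basis of the Jacobian ideal J(f) in C{s,t} is {s*t^2 - 375*s*t/8 - 225*t^2/8, 625*s*t/8 + t^3 + 375*t^2/8, s^2 + 11*s*t/10 + 3*t^2/10}; counting standard monomials gives mu = 5. Corank 2; j^3 = -(2*s + t)*(5*s + 3*t)^2 has shape L^2 M (L != M), so D-series; mu = 5 gives D_5.

D_5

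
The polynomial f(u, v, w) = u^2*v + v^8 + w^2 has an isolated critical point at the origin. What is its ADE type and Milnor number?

Type D9, Milnor number mu = 9.

The Hessian of f at 0 is [[0, 0, 0], [0, 0, 0], [0, 0, 2]] with rank 1, so corank 2. A Groebner basis of the Jacobian ideal J(f) in C{u,v,w} is {u^2/8 + v^7, u^3, u*v, w}; counting standard monomials gives mu = 9. Corank 2; j^3 = u^2*v has shape L^2 M (L != M), so D-series; mu = 9 gives D_9.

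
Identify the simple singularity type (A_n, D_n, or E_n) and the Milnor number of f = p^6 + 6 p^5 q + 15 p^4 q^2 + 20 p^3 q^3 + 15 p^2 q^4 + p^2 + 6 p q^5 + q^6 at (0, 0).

Type A_5, Milnor number mu = 5.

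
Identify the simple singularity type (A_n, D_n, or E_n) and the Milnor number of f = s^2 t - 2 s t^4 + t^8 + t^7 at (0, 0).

Type D9, Milnor number mu = 9.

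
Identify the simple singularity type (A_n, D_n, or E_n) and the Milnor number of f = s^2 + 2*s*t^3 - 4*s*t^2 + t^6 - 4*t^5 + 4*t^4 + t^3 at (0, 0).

Type A_{2}, Milnor number mu = 2.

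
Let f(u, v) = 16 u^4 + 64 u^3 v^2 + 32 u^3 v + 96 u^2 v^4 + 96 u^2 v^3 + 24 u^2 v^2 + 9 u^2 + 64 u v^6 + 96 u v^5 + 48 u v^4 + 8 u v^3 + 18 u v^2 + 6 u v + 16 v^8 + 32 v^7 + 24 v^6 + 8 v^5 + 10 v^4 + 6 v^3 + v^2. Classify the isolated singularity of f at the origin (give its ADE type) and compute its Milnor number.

Type A3, Milnor number mu = 3.

The Hessian of f at 0 is [[18, 6], [6, 2]] with rank 1, so corank 1. A Groebner basis of the Jacobian ideal J(f) in C{u,v} is {u^2 + u/9 + v/27, u*v - u/3 - v/9, u + v^2 + v/3}; counting standard monomials gives mu = 3. Corank 1: A-series; mu = 3 gives A_3.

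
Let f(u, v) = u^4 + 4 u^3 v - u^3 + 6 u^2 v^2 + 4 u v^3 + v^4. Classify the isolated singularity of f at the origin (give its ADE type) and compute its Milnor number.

The Hessian of f at 0 has rank 0. Corank 2; j^3 = -u^3 is a perfect cube, so E-series; the 4-jet and mu = 6 give E_6.

Type E_{6}, Milnor number mu = 6.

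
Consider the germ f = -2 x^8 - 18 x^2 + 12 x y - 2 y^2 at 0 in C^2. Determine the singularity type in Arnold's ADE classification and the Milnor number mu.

The Hessian of f at 0 has rank 1. Corank 1: A-series; mu = 7 gives A_7.

Type A_{7}, Milnor number mu = 7.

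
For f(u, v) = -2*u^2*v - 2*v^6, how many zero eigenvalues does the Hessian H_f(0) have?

2

The Hessian at 0 is [[0, 0], [0, 0]] of rank 0; hence corank 2.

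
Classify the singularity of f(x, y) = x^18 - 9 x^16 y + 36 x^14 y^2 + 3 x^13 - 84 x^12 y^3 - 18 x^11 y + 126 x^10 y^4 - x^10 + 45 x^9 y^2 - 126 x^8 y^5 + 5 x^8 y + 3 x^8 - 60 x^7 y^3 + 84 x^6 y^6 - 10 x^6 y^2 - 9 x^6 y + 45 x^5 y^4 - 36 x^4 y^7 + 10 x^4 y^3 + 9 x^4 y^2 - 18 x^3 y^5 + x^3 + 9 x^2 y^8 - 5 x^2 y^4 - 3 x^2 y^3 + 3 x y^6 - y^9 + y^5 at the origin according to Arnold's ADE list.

The Hessian of f at 0 has rank 0. Corank 2; j^3 = x^3 is a perfect cube, so E-series; the 5-jet and mu = 8 give E_8.

E_{8}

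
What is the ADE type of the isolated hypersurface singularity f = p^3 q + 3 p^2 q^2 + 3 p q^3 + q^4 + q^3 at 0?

E_7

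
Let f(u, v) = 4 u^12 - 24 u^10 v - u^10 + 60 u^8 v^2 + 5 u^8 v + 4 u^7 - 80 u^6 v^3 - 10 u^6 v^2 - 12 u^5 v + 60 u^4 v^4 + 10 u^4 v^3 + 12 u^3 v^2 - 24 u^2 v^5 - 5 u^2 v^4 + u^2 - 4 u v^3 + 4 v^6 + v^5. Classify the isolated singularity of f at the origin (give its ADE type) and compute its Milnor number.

Type A4, Milnor number mu = 4.

The Hessian of f at 0 has rank 1. Corank 1: A-series; mu = 4 gives A_4.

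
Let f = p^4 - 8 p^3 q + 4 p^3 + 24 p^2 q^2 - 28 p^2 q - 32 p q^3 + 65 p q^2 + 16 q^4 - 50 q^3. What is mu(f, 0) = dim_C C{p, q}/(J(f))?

5

The Hessian of f at 0 has rank 0. Corank 2; j^3 = (p - 2*q)*(2*p - 5*q)^2 has shape L^2 M (L != M), so D-series; mu = 5 gives D_5.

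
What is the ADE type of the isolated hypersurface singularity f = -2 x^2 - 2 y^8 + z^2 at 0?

The Hessian of f at 0 has rank 2. Corank 1: A-series; mu = 7 gives A_7.

A_{7}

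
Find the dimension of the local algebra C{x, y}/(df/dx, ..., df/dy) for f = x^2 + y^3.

2

The Hessian of f at 0 is [[2, 0], [0, 0]] with rank 1, so corank 1. A Groebner basis of the Jacobian ideal J(f) in C{x,y} is {y^2, x}; counting standard monomials gives mu = 2. Corank 1: A-series; mu = 2 gives A_2.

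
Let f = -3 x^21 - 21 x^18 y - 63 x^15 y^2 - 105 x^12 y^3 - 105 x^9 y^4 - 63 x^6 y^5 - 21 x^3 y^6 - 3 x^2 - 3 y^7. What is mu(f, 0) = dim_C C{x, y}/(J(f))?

6

The Hessian of f at 0 has rank 1. Corank 1: A-series; mu = 6 gives A_6.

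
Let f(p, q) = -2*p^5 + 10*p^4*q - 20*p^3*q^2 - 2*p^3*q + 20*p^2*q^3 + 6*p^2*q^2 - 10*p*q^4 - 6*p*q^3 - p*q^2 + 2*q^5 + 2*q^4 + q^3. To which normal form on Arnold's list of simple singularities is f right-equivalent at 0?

D_{6}

The Hessian of f at 0 has rank 0. Corank 2; j^3 = -q^2*(p - q) has shape L^2 M (L != M), so D-series; mu = 6 gives D_6.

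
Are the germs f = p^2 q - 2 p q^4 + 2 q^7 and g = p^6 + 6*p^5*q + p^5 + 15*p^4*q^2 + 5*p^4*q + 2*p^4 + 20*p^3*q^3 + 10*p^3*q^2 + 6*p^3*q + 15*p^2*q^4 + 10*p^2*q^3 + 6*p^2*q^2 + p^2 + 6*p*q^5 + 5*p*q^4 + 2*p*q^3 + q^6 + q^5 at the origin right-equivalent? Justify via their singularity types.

The Hessian of f at 0 is [[0, 0], [0, 0]] with rank 0, so corank 2. A Groebner basis of the Jacobian ideal J(f) in C{p,q} is {p^2/6 + p*q^3, -p*q + q^4, p^3, p^2*q}; counting standard monomials gives mu = 8. Corank 2; j^3 = p^2*q has shape L^2 M (L != M), so D-series; mu = 8 gives D_8. The Hessian of g at 0 is [[2, 0], [0, 0]] with rank 1, so corank 1. A Groebner basis of the Jacobian ideal J(g) in C{p,q} is {p + q^3, p^2, p*q}; counting standard monomials gives mu = 4. Corank 1: A-series; mu = 4 gives A_4. f is D_8 but g is A_4, hence not right-equivalent.

No.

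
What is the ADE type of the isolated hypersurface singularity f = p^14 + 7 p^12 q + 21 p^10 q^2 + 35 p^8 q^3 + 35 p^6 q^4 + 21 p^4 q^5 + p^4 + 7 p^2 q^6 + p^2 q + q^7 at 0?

D8

The Hessian of f at 0 is [[0, 0], [0, 0]] with rank 0, so corank 2. A Groebner basis of the Jacobian ideal J(f) in C{p,q} is {p^2/7 + q^6, p^3, p*q}; counting standard monomials gives mu = 8. Corank 2; j^3 = p^2*q has shape L^2 M (L != M), so D-series; mu = 8 gives D_8.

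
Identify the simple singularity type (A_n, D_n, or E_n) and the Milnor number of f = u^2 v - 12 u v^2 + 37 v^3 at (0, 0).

Type D_{4}, Milnor number mu = 4.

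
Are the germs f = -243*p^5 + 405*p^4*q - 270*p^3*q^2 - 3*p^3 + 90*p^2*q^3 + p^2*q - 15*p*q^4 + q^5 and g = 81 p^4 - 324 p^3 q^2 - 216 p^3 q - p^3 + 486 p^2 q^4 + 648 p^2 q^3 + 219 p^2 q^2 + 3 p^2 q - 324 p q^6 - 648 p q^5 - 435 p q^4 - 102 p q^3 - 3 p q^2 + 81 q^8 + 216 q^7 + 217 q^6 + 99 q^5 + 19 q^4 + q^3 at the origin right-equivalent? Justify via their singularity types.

The Hessian of f at 0 is [[0, 0], [0, 0]] with rank 0, so corank 2. A Groebner basis of the Jacobian ideal J(f) in C{p,q} is {p*q/15 + q^4, p*q^2, p^2 - p*q/3}; counting standard monomials gives mu = 6. Corank 2; j^3 = -p^2*(3*p - q) has shape L^2 M (L != M), so D-series; mu = 6 gives D_6. The Hessian of g at 0 is [[0, 0], [0, 0]] with rank 0, so corank 2. A Groebner basis of the Jacobian ideal J(g) in C{p,q} is {p^3 + 3*p^2 - 6*p*q + 3*q^2, p^2*q + 7*p^2/2 - 7*p*q + 7*q^2/2, 4*p^2 + p*q^2 - 8*p*q + 4*q^2, 9*p^2/2 - 9*p*q + q^3 + 9*q^2/2}; counting standard monomials gives mu = 6. Corank 2; j^3 = -(p - q)^3 is a perfect cube, so E-series; the 4-jet and mu = 6 give E_6. f is D_6 but g is E_6, hence not right-equivalent.

No.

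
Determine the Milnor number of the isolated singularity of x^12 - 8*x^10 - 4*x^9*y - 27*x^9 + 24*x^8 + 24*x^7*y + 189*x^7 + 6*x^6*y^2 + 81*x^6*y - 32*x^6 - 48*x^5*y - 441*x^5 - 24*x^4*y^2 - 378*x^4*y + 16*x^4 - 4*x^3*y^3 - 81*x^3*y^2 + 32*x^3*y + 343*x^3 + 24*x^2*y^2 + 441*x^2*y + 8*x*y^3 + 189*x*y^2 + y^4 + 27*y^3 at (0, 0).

The Hessian of f at 0 has rank 0. Corank 2; j^3 = (7*x + 3*y)^3 is a perfect cube, so E-series; the 4-jet and mu = 6 give E_6.

6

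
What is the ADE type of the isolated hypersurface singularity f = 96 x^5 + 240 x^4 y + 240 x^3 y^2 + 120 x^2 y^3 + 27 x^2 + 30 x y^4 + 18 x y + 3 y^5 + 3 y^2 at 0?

The Hessian of f at 0 is [[54, 18], [18, 6]] with rank 1, so corank 1. A Groebner basis of the Jacobian ideal J(f) in C{x,y} is {y^4, x + y/3}; counting standard monomials gives mu = 4. Corank 1: A-series; mu = 4 gives A_4.

A_{4}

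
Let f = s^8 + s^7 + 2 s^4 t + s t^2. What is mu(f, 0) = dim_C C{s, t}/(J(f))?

The Hessian of f at 0 has rank 0. Corank 2; j^3 = s*t^2 has shape L^2 M (L != M), so D-series; mu = 9 gives D_9.

9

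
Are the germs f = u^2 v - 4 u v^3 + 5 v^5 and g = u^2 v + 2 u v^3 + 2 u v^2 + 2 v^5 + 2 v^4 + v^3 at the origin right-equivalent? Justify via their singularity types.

The Hessian of f at 0 is [[0, 0], [0, 0]] with rank 0, so corank 2. A Groebner basis of the Jacobian ideal J(f) in C{u,v} is {u^3, u^2*v, 2*u^2 + u*v^2, -u*v/2 + v^3}; counting standard monomials gives mu = 6. Corank 2; j^3 = u^2*v has shape L^2 M (L != M), so D-series; mu = 6 gives D_6. The Hessian of g at 0 is [[0, 0], [0, 0]] with rank 0, so corank 2. A Groebner basis of the Jacobian ideal J(g) in C{u,v} is {u^3 - 3*u^2/4 - 5*u*v/2 - 7*v^2/4, u^2*v + u^2/2 + 2*u*v + 3*v^2/2, -u^2/4 + u*v^2 - 3*u*v/2 - 5*v^2/4, u*v + v^3 + v^2}; counting standard monomials gives mu = 6. Corank 2; j^3 = v*(u + v)^2 has shape L^2 M (L != M), so D-series; mu = 6 gives D_6. Both have type D_6, hence right-equivalent.

Yes.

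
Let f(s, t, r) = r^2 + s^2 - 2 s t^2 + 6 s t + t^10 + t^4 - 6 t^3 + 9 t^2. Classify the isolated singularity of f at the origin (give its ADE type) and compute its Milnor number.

Type A9, Milnor number mu = 9.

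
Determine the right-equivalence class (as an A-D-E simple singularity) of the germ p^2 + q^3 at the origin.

The Hessian of f at 0 has rank 1. Corank 1: A-series; mu = 2 gives A_2.

A_2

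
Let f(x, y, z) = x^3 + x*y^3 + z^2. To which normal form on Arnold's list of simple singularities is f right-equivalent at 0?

E_7

The Hessian of f at 0 has rank 1. Corank 2; j^3 = x^3 is a perfect cube, so E-series; the 4-jet and mu = 7 give E_7.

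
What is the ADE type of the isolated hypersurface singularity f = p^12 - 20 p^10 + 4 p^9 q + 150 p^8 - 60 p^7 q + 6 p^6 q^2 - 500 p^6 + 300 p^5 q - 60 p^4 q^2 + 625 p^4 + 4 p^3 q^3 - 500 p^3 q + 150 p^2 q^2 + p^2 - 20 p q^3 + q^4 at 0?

The Hessian of f at 0 is [[2, 0], [0, 0]] with rank 1, so corank 1. A Groebner basis of the Jacobian ideal J(f) in C{p,q} is {q^3, p}; counting standard monomials gives mu = 3. Corank 1: A-series; mu = 3 gives A_3.

A_{3}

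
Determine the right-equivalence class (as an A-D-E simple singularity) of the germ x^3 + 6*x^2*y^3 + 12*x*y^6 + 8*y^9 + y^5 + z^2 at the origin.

E_8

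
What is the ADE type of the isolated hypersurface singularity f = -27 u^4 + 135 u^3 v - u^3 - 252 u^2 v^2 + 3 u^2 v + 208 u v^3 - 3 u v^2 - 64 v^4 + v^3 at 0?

E_{7}

The Hessian of f at 0 has rank 0. Corank 2; j^3 = -(u - v)^3 is a perfect cube, so E-series; the 4-jet and mu = 7 give E_7.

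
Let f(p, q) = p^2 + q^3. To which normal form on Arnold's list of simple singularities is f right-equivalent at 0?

The Hessian of f at 0 is [[2, 0], [0, 0]] with rank 1, so corank 1. A Groebner basis of the Jacobian ideal J(f) in C{p,q} is {q^2, p}; counting standard monomials gives mu = 2. Corank 1: A-series; mu = 2 gives A_2.

A_{2}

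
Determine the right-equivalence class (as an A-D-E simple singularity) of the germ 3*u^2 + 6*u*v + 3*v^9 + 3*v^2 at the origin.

A8

The Hessian of f at 0 is [[6, 6], [6, 6]] with rank 1, so corank 1. A Groebner basis of the Jacobian ideal J(f) in C{u,v} is {v^8, u + v}; counting standard monomials gives mu = 8. Corank 1: A-series; mu = 8 gives A_8.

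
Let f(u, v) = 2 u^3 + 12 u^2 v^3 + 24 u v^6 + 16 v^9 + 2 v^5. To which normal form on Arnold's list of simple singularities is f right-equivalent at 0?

E_{8}

The Hessian of f at 0 has rank 0. Corank 2; j^3 = 2*u^3 is a perfect cube, so E-series; the 5-jet and mu = 8 give E_8.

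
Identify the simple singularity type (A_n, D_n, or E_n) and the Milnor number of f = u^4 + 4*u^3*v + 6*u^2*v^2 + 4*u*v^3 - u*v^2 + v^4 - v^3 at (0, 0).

The Hessian of f at 0 is [[0, 0], [0, 0]] with rank 0, so corank 2. A Groebner basis of the Jacobian ideal J(f) in C{u,v} is {u^3 - v^2/4, v^3, u*v + v^2}; counting standard monomials gives mu = 5. Corank 2; j^3 = -v^2*(u + v) has shape L^2 M (L != M), so D-series; mu = 5 gives D_5.

Type D5, Milnor number mu = 5.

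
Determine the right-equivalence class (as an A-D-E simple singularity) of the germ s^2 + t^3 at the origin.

A2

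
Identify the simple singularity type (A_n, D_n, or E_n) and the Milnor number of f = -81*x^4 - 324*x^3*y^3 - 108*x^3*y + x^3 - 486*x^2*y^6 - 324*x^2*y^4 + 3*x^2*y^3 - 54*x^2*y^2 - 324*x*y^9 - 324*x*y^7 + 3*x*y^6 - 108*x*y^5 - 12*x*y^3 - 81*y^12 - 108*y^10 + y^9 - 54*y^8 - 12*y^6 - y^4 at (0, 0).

Type E6, Milnor number mu = 6.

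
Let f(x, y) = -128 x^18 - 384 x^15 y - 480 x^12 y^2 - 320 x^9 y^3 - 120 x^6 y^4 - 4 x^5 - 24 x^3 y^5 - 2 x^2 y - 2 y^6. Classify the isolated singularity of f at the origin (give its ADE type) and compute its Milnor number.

Type D_7, Milnor number mu = 7.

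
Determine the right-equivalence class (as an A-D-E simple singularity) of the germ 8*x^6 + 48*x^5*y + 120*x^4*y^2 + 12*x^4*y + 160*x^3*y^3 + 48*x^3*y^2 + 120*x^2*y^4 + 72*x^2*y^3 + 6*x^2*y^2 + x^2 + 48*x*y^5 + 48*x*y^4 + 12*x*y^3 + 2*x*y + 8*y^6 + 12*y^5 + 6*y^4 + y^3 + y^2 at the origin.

The Hessian of f at 0 is [[2, 2], [2, 2]] with rank 1, so corank 1. A Groebner basis of the Jacobian ideal J(f) in C{x,y} is {y^2, x + y}; counting standard monomials gives mu = 2. Corank 1: A-series; mu = 2 gives A_2.

A2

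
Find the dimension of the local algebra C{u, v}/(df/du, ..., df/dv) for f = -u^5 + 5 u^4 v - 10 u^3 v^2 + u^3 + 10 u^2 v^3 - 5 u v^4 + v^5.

The Hessian of f at 0 has rank 0. Corank 2; j^3 = u^3 is a perfect cube, so E-series; the 5-jet and mu = 8 give E_8.

8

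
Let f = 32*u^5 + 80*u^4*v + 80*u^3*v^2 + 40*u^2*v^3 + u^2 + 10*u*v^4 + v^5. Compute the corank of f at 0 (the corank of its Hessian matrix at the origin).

1

Hessian at 0 has rank 1.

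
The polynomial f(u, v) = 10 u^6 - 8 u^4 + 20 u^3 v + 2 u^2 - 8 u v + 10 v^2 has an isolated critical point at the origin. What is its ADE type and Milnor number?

Type A1, Milnor number mu = 1.

The Hessian of f at 0 has rank 2. Corank 0: nondegenerate Morse point, so A_1.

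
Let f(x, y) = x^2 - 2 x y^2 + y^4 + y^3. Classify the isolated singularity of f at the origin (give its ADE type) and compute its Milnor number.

Type A_{2}, Milnor number mu = 2.

The Hessian of f at 0 is [[2, 0], [0, 0]] with rank 1, so corank 1. A Groebner basis of the Jacobian ideal J(f) in C{x,y} is {y^2, x}; counting standard monomials gives mu = 2. Corank 1: A-series; mu = 2 gives A_2.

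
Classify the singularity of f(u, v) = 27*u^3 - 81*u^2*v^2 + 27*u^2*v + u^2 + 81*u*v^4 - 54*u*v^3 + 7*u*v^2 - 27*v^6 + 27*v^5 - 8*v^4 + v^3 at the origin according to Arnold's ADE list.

A_{2}

The Hessian of f at 0 has rank 1. Corank 1: A-series; mu = 2 gives A_2.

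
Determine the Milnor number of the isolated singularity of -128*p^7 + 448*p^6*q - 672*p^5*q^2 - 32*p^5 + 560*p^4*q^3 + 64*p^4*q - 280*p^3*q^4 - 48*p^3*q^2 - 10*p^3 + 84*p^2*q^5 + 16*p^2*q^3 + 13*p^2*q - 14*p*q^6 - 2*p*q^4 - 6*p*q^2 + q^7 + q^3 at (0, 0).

4

The Hessian of f at 0 is [[0, 0], [0, 0]] with rank 0, so corank 2. A Groebner basis of the Jacobian ideal J(f) in C{p,q} is {q^3, p^2 - 3*q^2/11, p*q - 6*q^2/11}; counting standard monomials gives mu = 4. Corank 2; j^3 = -(2*p - q)*(5*p^2 - 4*p*q + q^2) splits into three distinct lines over C (the quadratic factor has nonzero discriminant), so D_4.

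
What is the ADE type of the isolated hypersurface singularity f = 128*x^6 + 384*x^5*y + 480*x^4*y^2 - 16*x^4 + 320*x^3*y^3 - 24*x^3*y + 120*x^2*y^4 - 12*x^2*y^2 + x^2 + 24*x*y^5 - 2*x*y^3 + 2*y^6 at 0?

A_5

The Hessian of f at 0 has rank 1. Corank 1: A-series; mu = 5 gives A_5.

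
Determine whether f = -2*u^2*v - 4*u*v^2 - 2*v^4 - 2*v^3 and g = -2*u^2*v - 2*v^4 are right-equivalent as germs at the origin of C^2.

Yes.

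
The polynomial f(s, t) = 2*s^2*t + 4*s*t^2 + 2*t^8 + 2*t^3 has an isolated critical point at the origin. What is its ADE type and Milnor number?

Type D_{9}, Milnor number mu = 9.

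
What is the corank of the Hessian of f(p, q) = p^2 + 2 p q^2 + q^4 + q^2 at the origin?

Hessian at 0 has rank 2.

0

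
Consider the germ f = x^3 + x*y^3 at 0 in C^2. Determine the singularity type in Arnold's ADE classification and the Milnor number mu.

The Hessian of f at 0 is [[0, 0], [0, 0]] with rank 0, so corank 2. A Groebner basis of the Jacobian ideal J(f) in C{x,y} is {x^3, x*y^2, 3*x^2 + y^3}; counting standard monomials gives mu = 7. Corank 2; j^3 = x^3 is a perfect cube, so E-series; the 4-jet and mu = 7 give E_7.

Type E_7, Milnor number mu = 7.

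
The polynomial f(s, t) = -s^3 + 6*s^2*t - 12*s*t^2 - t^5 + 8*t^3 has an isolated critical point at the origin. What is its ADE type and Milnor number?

The Hessian of f at 0 has rank 0. Corank 2; j^3 = -(s - 2*t)^3 is a perfect cube, so E-series; the 5-jet and mu = 8 give E_8.

Type E8, Milnor number mu = 8.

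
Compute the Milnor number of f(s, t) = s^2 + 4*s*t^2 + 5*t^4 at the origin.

3

The Hessian of f at 0 has rank 1. Corank 1: A-series; mu = 3 gives A_3.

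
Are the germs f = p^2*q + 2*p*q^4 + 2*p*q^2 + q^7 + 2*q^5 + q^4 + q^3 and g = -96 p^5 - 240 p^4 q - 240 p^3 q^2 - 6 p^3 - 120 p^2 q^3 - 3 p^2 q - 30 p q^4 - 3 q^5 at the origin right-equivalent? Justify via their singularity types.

No.

The Hessian of f at 0 has rank 0. Corank 2; j^3 = q*(p + q)^2 has shape L^2 M (L != M), so D-series; mu = 5 gives D_5. The Hessian of g at 0 has rank 0. Corank 2; j^3 = -3*p^2*(2*p + q) has shape L^2 M (L != M), so D-series; mu = 6 gives D_6. f is D_5 but g is D_6, hence not right-equivalent.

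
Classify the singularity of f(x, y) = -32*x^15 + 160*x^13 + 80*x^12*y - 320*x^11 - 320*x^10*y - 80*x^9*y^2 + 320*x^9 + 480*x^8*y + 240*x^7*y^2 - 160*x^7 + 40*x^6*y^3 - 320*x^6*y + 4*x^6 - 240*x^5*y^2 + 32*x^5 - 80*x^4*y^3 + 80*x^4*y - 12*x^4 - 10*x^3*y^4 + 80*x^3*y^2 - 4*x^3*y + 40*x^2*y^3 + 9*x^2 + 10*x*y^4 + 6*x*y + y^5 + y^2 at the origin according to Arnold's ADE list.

A_4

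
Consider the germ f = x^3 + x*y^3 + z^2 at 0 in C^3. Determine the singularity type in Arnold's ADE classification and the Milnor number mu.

The Hessian of f at 0 has rank 1. Corank 2; j^3 = x^3 is a perfect cube, so E-series; the 4-jet and mu = 7 give E_7.

Type E_7, Milnor number mu = 7.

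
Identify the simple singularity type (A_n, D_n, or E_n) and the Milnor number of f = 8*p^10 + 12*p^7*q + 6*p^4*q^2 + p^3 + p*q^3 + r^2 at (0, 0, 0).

Type E7, Milnor number mu = 7.

The Hessian of f at 0 has rank 1. Corank 2; j^3 = p^3 is a perfect cube, so E-series; the 4-jet and mu = 7 give E_7.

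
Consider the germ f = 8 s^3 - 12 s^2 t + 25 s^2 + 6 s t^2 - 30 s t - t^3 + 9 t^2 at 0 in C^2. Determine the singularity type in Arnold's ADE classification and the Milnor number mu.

Type A_2, Milnor number mu = 2.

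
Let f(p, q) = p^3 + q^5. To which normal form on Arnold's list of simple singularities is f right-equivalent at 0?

E_{8}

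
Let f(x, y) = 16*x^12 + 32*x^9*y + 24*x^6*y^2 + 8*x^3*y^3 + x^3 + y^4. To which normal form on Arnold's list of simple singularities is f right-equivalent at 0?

E6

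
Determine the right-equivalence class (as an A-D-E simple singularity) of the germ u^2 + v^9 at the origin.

A8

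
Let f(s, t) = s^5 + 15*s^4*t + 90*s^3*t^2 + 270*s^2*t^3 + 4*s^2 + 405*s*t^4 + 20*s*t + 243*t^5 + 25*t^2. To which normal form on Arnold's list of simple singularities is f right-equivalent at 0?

A_{4}

The Hessian of f at 0 is [[8, 20], [20, 50]] with rank 1, so corank 1. A Groebner basis of the Jacobian ideal J(f) in C{s,t} is {t^4, s + 5*t/2}; counting standard monomials gives mu = 4. Corank 1: A-series; mu = 4 gives A_4.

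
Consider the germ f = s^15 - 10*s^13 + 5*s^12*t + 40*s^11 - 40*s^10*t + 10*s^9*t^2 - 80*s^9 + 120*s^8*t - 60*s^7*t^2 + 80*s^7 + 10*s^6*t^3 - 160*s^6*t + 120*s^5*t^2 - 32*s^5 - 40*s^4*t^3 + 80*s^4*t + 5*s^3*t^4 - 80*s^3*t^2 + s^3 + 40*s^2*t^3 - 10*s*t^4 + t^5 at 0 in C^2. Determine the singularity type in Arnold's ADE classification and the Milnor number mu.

Type E_{8}, Milnor number mu = 8.

The Hessian of f at 0 has rank 0. Corank 2; j^3 = s^3 is a perfect cube, so E-series; the 5-jet and mu = 8 give E_8.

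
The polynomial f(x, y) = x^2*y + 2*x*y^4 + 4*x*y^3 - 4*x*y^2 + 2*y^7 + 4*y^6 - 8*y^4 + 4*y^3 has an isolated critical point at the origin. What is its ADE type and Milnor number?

Type D_{8}, Milnor number mu = 8.

The Hessian of f at 0 has rank 0. Corank 2; j^3 = y*(x - 2*y)^2 has shape L^2 M (L != M), so D-series; mu = 8 gives D_8.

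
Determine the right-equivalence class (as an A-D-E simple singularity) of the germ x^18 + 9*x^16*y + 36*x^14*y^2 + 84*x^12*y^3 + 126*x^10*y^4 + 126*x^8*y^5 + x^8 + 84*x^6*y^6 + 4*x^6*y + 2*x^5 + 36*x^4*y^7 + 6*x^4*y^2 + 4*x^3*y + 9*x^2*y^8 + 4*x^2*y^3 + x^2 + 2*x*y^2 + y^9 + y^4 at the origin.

A8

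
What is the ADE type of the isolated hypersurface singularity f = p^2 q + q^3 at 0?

D4

The Hessian of f at 0 has rank 0. Corank 2; j^3 = q*(p^2 + q^2) splits into three distinct lines over C (the quadratic factor has nonzero discriminant), so D_4.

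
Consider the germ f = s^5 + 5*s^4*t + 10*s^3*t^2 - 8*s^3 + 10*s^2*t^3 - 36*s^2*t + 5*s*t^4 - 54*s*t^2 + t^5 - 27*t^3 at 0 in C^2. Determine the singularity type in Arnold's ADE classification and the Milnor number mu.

Type E_{8}, Milnor number mu = 8.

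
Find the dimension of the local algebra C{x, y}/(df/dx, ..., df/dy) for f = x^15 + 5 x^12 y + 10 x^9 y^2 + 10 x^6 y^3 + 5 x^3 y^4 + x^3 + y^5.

8

The Hessian of f at 0 has rank 0. Corank 2; j^3 = x^3 is a perfect cube, so E-series; the 5-jet and mu = 8 give E_8.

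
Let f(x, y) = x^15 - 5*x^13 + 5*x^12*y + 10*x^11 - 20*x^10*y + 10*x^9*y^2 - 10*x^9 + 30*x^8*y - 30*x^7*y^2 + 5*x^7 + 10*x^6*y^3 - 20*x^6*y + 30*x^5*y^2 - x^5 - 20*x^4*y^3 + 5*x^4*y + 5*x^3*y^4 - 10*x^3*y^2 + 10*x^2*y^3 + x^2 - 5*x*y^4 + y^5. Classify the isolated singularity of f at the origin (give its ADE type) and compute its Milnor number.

Type A_{4}, Milnor number mu = 4.

The Hessian of f at 0 is [[2, 0], [0, 0]] with rank 1, so corank 1. A Groebner basis of the Jacobian ideal J(f) in C{x,y} is {y^4, x}; counting standard monomials gives mu = 4. Corank 1: A-series; mu = 4 gives A_4.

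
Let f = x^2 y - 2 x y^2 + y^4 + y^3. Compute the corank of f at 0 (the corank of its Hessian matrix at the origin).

The Hessian at 0 is [[0, 0], [0, 0]] of rank 0; hence corank 2.

2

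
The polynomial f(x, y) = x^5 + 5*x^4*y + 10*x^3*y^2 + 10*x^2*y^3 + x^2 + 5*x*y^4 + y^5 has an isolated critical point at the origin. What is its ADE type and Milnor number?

Type A4, Milnor number mu = 4.

The Hessian of f at 0 has rank 1. Corank 1: A-series; mu = 4 gives A_4.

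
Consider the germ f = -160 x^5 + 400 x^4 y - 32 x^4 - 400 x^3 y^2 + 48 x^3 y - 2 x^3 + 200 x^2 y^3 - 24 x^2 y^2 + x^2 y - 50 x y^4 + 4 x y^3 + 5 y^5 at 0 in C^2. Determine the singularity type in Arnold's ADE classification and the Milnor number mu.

The Hessian of f at 0 has rank 0. Corank 2; j^3 = -x^2*(2*x - y) has shape L^2 M (L != M), so D-series; mu = 6 gives D_6.

Type D_6, Milnor number mu = 6.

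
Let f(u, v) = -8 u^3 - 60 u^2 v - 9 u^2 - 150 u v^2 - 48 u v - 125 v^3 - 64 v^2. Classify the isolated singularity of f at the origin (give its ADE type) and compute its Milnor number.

Type A2, Milnor number mu = 2.

The Hessian of f at 0 is [[-18, -48], [-48, -128]] with rank 1, so corank 1. A Groebner basis of the Jacobian ideal J(f) in C{u,v} is {v^2, u + 8*v/3}; counting standard monomials gives mu = 2. Corank 1: A-series; mu = 2 gives A_2.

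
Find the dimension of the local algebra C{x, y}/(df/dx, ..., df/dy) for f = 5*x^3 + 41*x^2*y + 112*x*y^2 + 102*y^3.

4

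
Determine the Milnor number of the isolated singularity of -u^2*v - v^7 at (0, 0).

8

The Hessian of f at 0 has rank 0. Corank 2; j^3 = -u^2*v has shape L^2 M (L != M), so D-series; mu = 8 gives D_8.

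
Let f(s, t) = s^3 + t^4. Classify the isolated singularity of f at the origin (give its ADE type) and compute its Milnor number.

Type E_{6}, Milnor number mu = 6.

The Hessian of f at 0 is [[0, 0], [0, 0]] with rank 0, so corank 2. A Groebner basis of the Jacobian ideal J(f) in C{s,t} is {t^3, s^2}; counting standard monomials gives mu = 6. Corank 2; j^3 = s^3 is a perfect cube, so E-series; the 4-jet and mu = 6 give E_6.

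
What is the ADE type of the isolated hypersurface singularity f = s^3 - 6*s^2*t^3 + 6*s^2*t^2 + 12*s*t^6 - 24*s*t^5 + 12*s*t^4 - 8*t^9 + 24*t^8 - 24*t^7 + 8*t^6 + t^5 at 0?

E_{8}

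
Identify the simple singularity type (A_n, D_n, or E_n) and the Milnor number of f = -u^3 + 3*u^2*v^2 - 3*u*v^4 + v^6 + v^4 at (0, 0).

Type E6, Milnor number mu = 6.

The Hessian of f at 0 is [[0, 0], [0, 0]] with rank 0, so corank 2. A Groebner basis of the Jacobian ideal J(f) in C{u,v} is {u^3, u^2*v, -u^2/2 + u*v^2, v^3}; counting standard monomials gives mu = 6. Corank 2; j^3 = -u^3 is a perfect cube, so E-series; the 4-jet and mu = 6 give E_6.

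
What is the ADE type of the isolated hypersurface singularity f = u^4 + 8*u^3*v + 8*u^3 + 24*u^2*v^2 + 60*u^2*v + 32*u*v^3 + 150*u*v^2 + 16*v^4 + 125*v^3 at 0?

E6

The Hessian of f at 0 has rank 0. Corank 2; j^3 = (2*u + 5*v)^3 is a perfect cube, so E-series; the 4-jet and mu = 6 give E_6.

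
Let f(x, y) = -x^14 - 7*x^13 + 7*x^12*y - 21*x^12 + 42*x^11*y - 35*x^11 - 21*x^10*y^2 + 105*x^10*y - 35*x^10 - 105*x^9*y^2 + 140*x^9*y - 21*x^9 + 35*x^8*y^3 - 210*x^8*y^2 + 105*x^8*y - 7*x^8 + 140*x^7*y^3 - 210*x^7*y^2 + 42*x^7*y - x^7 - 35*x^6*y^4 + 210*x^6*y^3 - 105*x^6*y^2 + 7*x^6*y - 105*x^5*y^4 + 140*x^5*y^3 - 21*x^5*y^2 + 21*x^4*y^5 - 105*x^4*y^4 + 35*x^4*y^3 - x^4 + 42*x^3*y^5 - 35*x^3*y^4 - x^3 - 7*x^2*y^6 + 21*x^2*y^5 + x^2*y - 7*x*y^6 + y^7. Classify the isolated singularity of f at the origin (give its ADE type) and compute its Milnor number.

Type D_8, Milnor number mu = 8.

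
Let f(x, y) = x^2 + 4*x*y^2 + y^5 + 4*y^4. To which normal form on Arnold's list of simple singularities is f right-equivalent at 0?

A_4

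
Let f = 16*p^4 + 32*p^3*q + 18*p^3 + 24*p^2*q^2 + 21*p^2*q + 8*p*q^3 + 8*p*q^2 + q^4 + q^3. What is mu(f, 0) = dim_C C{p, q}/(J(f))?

The Hessian of f at 0 has rank 0. Corank 2; j^3 = (2*p + q)*(3*p + q)^2 has shape L^2 M (L != M), so D-series; mu = 5 gives D_5.

5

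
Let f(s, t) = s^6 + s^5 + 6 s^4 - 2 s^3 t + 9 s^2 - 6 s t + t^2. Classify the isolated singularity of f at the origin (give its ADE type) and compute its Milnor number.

The Hessian of f at 0 has rank 1. Corank 1: A-series; mu = 4 gives A_4.

Type A_{4}, Milnor number mu = 4.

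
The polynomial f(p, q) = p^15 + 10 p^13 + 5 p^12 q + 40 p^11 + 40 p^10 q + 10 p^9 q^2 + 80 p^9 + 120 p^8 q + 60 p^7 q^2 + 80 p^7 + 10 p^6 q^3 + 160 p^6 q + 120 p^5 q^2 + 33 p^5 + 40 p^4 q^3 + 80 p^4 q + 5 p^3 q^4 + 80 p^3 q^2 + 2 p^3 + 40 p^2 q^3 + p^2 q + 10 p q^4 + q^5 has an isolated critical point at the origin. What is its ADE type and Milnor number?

The Hessian of f at 0 has rank 0. Corank 2; j^3 = p^2*(2*p + q) has shape L^2 M (L != M), so D-series; mu = 6 gives D_6.

Type D_{6}, Milnor number mu = 6.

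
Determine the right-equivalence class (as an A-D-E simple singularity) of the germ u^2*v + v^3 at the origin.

The Hessian of f at 0 has rank 0. Corank 2; j^3 = v*(u^2 + v^2) splits into three distinct lines over C (the quadratic factor has nonzero discriminant), so D_4.

D_{4}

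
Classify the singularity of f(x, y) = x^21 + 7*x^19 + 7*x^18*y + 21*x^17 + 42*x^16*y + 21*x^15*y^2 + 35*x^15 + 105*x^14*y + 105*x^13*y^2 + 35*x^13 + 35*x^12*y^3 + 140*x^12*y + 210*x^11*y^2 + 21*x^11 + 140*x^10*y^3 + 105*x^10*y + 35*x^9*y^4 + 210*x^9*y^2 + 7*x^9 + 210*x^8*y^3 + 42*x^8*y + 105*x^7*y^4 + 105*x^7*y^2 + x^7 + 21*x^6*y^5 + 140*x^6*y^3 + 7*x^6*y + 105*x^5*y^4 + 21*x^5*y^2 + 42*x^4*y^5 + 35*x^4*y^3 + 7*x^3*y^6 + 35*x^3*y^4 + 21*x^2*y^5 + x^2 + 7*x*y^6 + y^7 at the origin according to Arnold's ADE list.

A_{6}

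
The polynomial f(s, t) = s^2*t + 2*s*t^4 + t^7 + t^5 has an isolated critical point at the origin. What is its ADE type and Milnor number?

Type D_6, Milnor number mu = 6.

The Hessian of f at 0 has rank 0. Corank 2; j^3 = s^2*t has shape L^2 M (L != M), so D-series; mu = 6 gives D_6.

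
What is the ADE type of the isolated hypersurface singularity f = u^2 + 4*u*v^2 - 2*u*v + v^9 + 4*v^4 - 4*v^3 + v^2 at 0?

The Hessian of f at 0 has rank 1. Corank 1: A-series; mu = 8 gives A_8.

A_8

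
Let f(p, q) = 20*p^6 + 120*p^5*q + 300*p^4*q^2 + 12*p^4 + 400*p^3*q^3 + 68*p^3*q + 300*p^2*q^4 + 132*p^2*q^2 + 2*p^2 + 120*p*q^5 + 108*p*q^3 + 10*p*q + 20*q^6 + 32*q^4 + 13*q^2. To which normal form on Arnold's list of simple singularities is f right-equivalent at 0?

The Hessian of f at 0 has rank 2. Corank 0: nondegenerate Morse point, so A_1.

A_1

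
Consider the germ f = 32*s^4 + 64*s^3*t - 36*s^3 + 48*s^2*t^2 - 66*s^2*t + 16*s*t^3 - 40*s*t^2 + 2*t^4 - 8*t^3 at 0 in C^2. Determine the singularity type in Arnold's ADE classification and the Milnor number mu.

Type D_5, Milnor number mu = 5.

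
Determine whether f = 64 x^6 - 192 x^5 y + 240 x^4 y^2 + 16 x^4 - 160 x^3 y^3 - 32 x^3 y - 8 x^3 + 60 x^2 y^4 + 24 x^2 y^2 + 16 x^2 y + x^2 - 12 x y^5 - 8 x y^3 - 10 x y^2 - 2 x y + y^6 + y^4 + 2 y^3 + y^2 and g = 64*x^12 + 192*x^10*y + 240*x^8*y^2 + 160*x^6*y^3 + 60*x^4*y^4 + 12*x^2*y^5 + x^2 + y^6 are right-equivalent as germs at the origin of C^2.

Yes.

The Hessian of f at 0 has rank 1. Corank 1: A-series; mu = 5 gives A_5. The Hessian of g at 0 has rank 1. Corank 1: A-series; mu = 5 gives A_5. Both have type A_5, hence right-equivalent.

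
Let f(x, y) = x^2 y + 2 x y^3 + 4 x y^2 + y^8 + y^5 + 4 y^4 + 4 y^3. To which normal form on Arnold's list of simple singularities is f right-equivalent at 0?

D9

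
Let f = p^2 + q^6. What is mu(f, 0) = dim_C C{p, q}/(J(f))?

5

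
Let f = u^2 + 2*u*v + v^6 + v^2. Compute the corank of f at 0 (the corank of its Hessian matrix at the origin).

1

Hessian at 0 has rank 1.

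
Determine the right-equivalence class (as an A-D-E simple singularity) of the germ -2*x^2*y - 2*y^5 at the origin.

D_{6}

The Hessian of f at 0 is [[0, 0], [0, 0]] with rank 0, so corank 2. A Groebner basis of the Jacobian ideal J(f) in C{x,y} is {x^2/5 + y^4, x^3, x*y}; counting standard monomials gives mu = 6. Corank 2; j^3 = -2*x^2*y has shape L^2 M (L != M), so D-series; mu = 6 gives D_6.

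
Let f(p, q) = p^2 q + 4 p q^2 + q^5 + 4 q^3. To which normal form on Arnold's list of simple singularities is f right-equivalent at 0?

D_{6}

The Hessian of f at 0 is [[0, 0], [0, 0]] with rank 0, so corank 2. A Groebner basis of the Jacobian ideal J(f) in C{p,q} is {p^2/5 + q^4 - 4*q^2/5, p^3 + 8*q^3, p*q + 2*q^2}; counting standard monomials gives mu = 6. Corank 2; j^3 = q*(p + 2*q)^2 has shape L^2 M (L != M), so D-series; mu = 6 gives D_6.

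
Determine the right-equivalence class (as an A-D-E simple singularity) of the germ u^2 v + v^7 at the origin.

D8

The Hessian of f at 0 is [[0, 0], [0, 0]] with rank 0, so corank 2. A Groebner basis of the Jacobian ideal J(f) in C{u,v} is {u^2/7 + v^6, u^3, u*v}; counting standard monomials gives mu = 8. Corank 2; j^3 = u^2*v has shape L^2 M (L != M), so D-series; mu = 8 gives D_8.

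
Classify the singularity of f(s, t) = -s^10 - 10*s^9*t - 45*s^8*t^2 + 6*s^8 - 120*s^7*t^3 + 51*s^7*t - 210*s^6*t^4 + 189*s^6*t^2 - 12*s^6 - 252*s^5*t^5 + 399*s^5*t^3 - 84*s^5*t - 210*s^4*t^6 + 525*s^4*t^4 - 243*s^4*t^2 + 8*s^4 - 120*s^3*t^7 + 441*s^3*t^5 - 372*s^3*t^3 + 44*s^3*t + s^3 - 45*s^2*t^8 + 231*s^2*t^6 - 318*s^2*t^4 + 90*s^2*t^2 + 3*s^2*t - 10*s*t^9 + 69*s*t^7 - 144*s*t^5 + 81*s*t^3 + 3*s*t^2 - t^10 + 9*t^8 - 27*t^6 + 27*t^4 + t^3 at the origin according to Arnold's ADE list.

E7

The Hessian of f at 0 has rank 0. Corank 2; j^3 = (s + t)^3 is a perfect cube, so E-series; the 4-jet and mu = 7 give E_7.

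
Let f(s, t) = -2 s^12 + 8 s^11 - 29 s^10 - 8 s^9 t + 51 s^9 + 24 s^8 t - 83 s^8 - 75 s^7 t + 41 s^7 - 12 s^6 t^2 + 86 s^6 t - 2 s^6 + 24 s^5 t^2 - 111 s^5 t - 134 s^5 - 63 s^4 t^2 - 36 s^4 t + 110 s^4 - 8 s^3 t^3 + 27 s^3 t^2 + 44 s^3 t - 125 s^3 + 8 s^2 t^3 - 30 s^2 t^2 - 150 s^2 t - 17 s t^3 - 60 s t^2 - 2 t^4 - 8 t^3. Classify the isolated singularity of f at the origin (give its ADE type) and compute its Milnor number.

Type E_7, Milnor number mu = 7.

The Hessian of f at 0 has rank 0. Corank 2; j^3 = -(5*s + 2*t)^3 is a perfect cube, so E-series; the 4-jet and mu = 7 give E_7.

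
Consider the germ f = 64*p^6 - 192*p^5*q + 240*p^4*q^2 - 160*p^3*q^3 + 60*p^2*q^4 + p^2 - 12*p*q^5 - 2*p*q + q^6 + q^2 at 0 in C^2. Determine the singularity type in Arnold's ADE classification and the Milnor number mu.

Type A_5, Milnor number mu = 5.

The Hessian of f at 0 has rank 1. Corank 1: A-series; mu = 5 gives A_5.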